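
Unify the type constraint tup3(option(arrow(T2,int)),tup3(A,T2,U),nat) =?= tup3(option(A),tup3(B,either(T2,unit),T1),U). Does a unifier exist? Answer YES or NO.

Decompose tup3/3: option(arrow(T2,int)) =?= option(A),  tup3(A,T2,U) =?= tup3(B,either(T2,unit),T1),  nat =?= U.
Decompose option/1: arrow(T2,int) =?= A.
Bind A := arrow(T2,int); substituting into the one remaining equation that mentions A gives: tup3(arrow(T2,int),T2,U) =?= tup3(B,either(T2,unit),T1).
Decompose tup3/3: arrow(T2,int) =?= B,  T2 =?= either(T2,unit),  U =?= T1.
Bind B := arrow(T2,int); no other remaining equation mentions B.
Occurs check fails: T2 occurs in either(T2,unit); the equation T2 =?= either(T2,unit) has no finite solution.

NO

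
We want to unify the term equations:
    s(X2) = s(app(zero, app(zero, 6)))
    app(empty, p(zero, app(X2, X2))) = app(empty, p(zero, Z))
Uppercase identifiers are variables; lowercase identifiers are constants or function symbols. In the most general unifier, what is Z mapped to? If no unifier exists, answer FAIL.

app(app(zero, app(zero, 6)), app(zero, app(zero, 6)))

Decompose s/1: X2 = app(zero, app(zero, 6)).
Bind X2 := app(zero, app(zero, 6)); substituting into the remaining equation gives: app(empty, p(zero, app(app(zero, app(zero, 6)), app(zero, app(zero, 6))))) = app(empty, p(zero, Z)).
Decompose app/2: empty = empty,  p(zero, app(app(zero, app(zero, 6)), app(zero, app(zero, 6)))) = p(zero, Z).
Delete trivial equation empty = empty.
Decompose p/2: zero = zero,  app(app(zero, app(zero, 6)), app(zero, app(zero, 6))) = Z.
Delete trivial equation zero = zero.
Bind Z := app(app(zero, app(zero, 6)), app(zero, app(zero, 6))).
MGU = { X2 -> app(zero, app(zero, 6)), Z -> app(app(zero, app(zero, 6)), app(zero, app(zero, 6))) }, so Z -> app(app(zero, app(zero, 6)), app(zero, app(zero, 6))).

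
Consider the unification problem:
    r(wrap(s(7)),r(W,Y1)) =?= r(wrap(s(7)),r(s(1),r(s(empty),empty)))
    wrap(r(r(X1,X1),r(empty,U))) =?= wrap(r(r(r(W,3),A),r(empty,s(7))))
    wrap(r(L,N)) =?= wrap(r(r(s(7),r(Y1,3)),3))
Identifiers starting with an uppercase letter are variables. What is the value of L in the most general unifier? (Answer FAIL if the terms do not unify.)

Decompose r/2: wrap(s(7)) =?= wrap(s(7)),  r(W,Y1) =?= r(s(1),r(s(empty),empty)).
Delete trivial equation wrap(s(7)) =?= wrap(s(7)).
Decompose r/2: W =?= s(1),  Y1 =?= r(s(empty),empty).
Bind W := s(1); substituting into the one remaining equation that mentions W gives: wrap(r(r(X1,X1),r(empty,U))) =?= wrap(r(r(r(s(1),3),A),r(empty,s(7)))).
Bind Y1 := r(s(empty),empty); substituting into the one remaining equation that mentions Y1 gives: wrap(r(L,N)) =?= wrap(r(r(s(7),r(r(s(empty),empty),3)),3)).
Decompose wrap/1: r(r(X1,X1),r(empty,U)) =?= r(r(r(s(1),3),A),r(empty,s(7))).
Decompose r/2: r(X1,X1) =?= r(r(s(1),3),A),  r(empty,U) =?= r(empty,s(7)).
Decompose r/2: X1 =?= r(s(1),3),  X1 =?= A.
Bind X1 := r(s(1),3); substituting into the one remaining equation that mentions X1 gives: r(s(1),3) =?= A.
Bind A := r(s(1),3); no other remaining equation mentions A.
Decompose r/2: empty =?= empty,  U =?= s(7).
Delete trivial equation empty =?= empty.
Bind U := s(7); no other remaining equation mentions U.
Decompose wrap/1: r(L,N) =?= r(r(s(7),r(r(s(empty),empty),3)),3).
Decompose r/2: L =?= r(s(7),r(r(s(empty),empty),3)),  N =?= 3.
Bind L := r(s(7),r(r(s(empty),empty),3)); no other remaining equation mentions L.
Bind N := 3.
MGU = { W ↦ s(1), Y1 ↦ r(s(empty),empty), X1 ↦ r(s(1),3), A ↦ r(s(1),3), U ↦ s(7), L ↦ r(s(7),r(r(s(empty),empty),3)), N ↦ 3 }, so L ↦ r(s(7),r(r(s(empty),empty),3)).

r(s(7),r(r(s(empty),empty),3))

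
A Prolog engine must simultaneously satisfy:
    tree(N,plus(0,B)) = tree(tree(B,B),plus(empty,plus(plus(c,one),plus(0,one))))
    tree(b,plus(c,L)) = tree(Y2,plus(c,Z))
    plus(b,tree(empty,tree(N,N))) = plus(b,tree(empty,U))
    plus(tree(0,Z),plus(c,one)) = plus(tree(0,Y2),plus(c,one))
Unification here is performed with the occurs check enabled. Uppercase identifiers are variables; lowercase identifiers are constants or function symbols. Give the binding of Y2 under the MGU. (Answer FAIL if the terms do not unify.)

FAIL

Decompose tree/2: N = tree(B,B),  plus(0,B) = plus(empty,plus(plus(c,one),plus(0,one))).
Bind N := tree(B,B); substituting into the one remaining equation that mentions N gives: plus(b,tree(empty,tree(tree(B,B),tree(B,B)))) = plus(b,tree(empty,U)).
Decompose plus/2: 0 = empty,  B = plus(plus(c,one),plus(0,one)).
Clash: constants 0 and empty differ; no unifier exists.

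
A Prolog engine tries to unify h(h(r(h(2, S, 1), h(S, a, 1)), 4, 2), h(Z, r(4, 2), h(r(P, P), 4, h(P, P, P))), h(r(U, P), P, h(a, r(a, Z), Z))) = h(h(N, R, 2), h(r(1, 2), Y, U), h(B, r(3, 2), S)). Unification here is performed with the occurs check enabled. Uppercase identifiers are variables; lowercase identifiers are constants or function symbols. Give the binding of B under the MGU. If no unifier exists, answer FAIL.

r(h(r(r(3, 2), r(3, 2)), 4, h(r(3, 2), r(3, 2), r(3, 2))), r(3, 2))

Decompose h/3: h(r(h(2, S, 1), h(S, a, 1)), 4, 2) = h(N, R, 2),  h(Z, r(4, 2), h(r(P, P), 4, h(P, P, P))) = h(r(1, 2), Y, U),  h(r(U, P), P, h(a, r(a, Z), Z)) = h(B, r(3, 2), S).
Decompose h/3: r(h(2, S, 1), h(S, a, 1)) = N,  4 = R,  2 = 2.
Bind N := r(h(2, S, 1), h(S, a, 1)); no other remaining equation mentions N.
Bind R := 4; no other remaining equation mentions R.
Delete trivial equation 2 = 2.
Decompose h/3: Z = r(1, 2),  r(4, 2) = Y,  h(r(P, P), 4, h(P, P, P)) = U.
Bind Z := r(1, 2); substituting into the one remaining equation that mentions Z gives: h(r(U, P), P, h(a, r(a, r(1, 2)), r(1, 2))) = h(B, r(3, 2), S).
Bind Y := r(4, 2); no other remaining equation mentions Y.
Bind U := h(r(P, P), 4, h(P, P, P)); substituting into the remaining equation gives: h(r(h(r(P, P), 4, h(P, P, P)), P), P, h(a, r(a, r(1, 2)), r(1, 2))) = h(B, r(3, 2), S).
Decompose h/3: r(h(r(P, P), 4, h(P, P, P)), P) = B,  P = r(3, 2),  h(a, r(a, r(1, 2)), r(1, 2)) = S.
Bind B := r(h(r(P, P), 4, h(P, P, P)), P); no other remaining equation mentions B.
Bind P := r(3, 2); no other remaining equation mentions P. Substituting into the earlier bindings gives U := h(r(r(3, 2), r(3, 2)), 4, h(r(3, 2), r(3, 2), r(3, 2))), B := r(h(r(r(3, 2), r(3, 2)), 4, h(r(3, 2), r(3, 2), r(3, 2))), r(3, 2)).
Bind S := h(a, r(a, r(1, 2)), r(1, 2)). Substituting into the earlier binding gives N := r(h(2, h(a, r(a, r(1, 2)), r(1, 2)), 1), h(h(a, r(a, r(1, 2)), r(1, 2)), a, 1)).
MGU = { N = r(h(2, h(a, r(a, r(1, 2)), r(1, 2)), 1), h(h(a, r(a, r(1, 2)), r(1, 2)), a, 1)), R = 4, Z = r(1, 2), Y = r(4, 2), U = h(r(r(3, 2), r(3, 2)), 4, h(r(3, 2), r(3, 2), r(3, 2))), B = r(h(r(r(3, 2), r(3, 2)), 4, h(r(3, 2), r(3, 2), r(3, 2))), r(3, 2)), P = r(3, 2), S = h(a, r(a, r(1, 2)), r(1, 2)) }, so B = r(h(r(r(3, 2), r(3, 2)), 4, h(r(3, 2), r(3, 2), r(3, 2))), r(3, 2)).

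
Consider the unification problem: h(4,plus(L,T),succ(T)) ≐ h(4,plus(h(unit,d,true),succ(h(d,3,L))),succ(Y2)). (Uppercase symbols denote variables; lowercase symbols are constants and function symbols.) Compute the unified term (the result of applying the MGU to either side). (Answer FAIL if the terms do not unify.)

Decompose h/3: 4 ≐ 4,  plus(L,T) ≐ plus(h(unit,d,true),succ(h(d,3,L))),  succ(T) ≐ succ(Y2).
Delete trivial equation 4 ≐ 4.
Decompose plus/2: L ≐ h(unit,d,true),  T ≐ succ(h(d,3,L)).
Bind L := h(unit,d,true); substituting into the one remaining equation that mentions L gives: T ≐ succ(h(d,3,h(unit,d,true))).
Bind T := succ(h(d,3,h(unit,d,true))); substituting into the remaining equation gives: succ(succ(h(d,3,h(unit,d,true)))) ≐ succ(Y2).
Decompose succ/1: succ(h(d,3,h(unit,d,true))) ≐ Y2.
Bind Y2 := succ(h(d,3,h(unit,d,true))).
Applying the MGU to either side gives h(4,plus(h(unit,d,true),succ(h(d,3,h(unit,d,true)))),succ(succ(h(d,3,h(unit,d,true))))).

h(4,plus(h(unit,d,true),succ(h(d,3,h(unit,d,true)))),succ(succ(h(d,3,h(unit,d,true)))))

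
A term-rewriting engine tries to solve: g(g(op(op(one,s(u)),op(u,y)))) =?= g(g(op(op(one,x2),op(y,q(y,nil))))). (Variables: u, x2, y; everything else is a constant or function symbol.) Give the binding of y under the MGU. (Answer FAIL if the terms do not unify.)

Decompose g/1: g(op(op(one,s(u)),op(u,y))) =?= g(op(op(one,x2),op(y,q(y,nil)))).
Decompose g/1: op(op(one,s(u)),op(u,y)) =?= op(op(one,x2),op(y,q(y,nil))).
Decompose op/2: op(one,s(u)) =?= op(one,x2),  op(u,y) =?= op(y,q(y,nil)).
Decompose op/2: one =?= one,  s(u) =?= x2.
Delete trivial equation one =?= one.
Bind x2 := s(u); no other remaining equation mentions x2.
Decompose op/2: u =?= y,  y =?= q(y,nil).
Bind u := y; no other remaining equation mentions u. Substituting into the earlier binding gives x2 := s(y).
Occurs check fails: y occurs in q(y,nil); the equation y =?= q(y,nil) has no finite solution.

FAIL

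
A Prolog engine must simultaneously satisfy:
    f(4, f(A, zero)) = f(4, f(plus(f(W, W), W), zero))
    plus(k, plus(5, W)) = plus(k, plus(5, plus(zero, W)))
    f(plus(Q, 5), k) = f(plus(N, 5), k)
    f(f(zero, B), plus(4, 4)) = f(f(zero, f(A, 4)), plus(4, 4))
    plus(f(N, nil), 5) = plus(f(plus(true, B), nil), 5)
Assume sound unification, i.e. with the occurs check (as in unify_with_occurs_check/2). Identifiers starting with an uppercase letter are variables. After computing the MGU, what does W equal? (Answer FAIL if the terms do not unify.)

FAIL

Decompose f/2: 4 = 4,  f(A, zero) = f(plus(f(W, W), W), zero).
Delete trivial equation 4 = 4.
Decompose f/2: A = plus(f(W, W), W),  zero = zero.
Bind A := plus(f(W, W), W); substituting into the one remaining equation that mentions A gives: f(f(zero, B), plus(4, 4)) = f(f(zero, f(plus(f(W, W), W), 4)), plus(4, 4)).
Delete trivial equation zero = zero.
Decompose plus/2: k = k,  plus(5, W) = plus(5, plus(zero, W)).
Delete trivial equation k = k.
Decompose plus/2: 5 = 5,  W = plus(zero, W).
Delete trivial equation 5 = 5.
Occurs check fails: W occurs in plus(zero, W); the equation W = plus(zero, W) has no finite solution.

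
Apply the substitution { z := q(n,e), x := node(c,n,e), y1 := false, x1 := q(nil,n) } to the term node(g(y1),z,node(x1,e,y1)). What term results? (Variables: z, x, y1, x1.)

Replace each occurrence of z with q(n,e).
Replace each occurrence of y1 with false.
Replace each occurrence of x1 with q(nil,n).
Result: node(g(false),q(n,e),node(q(nil,n),e,false)).

node(g(false),q(n,e),node(q(nil,n),e,false))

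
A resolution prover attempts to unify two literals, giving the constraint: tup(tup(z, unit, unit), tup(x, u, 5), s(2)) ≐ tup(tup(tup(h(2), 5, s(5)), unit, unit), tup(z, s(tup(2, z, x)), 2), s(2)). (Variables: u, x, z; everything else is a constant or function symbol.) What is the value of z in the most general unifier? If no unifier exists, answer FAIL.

FAIL

Decompose tup/3: tup(z, unit, unit) ≐ tup(tup(h(2), 5, s(5)), unit, unit),  tup(x, u, 5) ≐ tup(z, s(tup(2, z, x)), 2),  s(2) ≐ s(2).
Decompose tup/3: z ≐ tup(h(2), 5, s(5)),  unit ≐ unit,  unit ≐ unit.
Bind z := tup(h(2), 5, s(5)); substituting into the one remaining equation that mentions z gives: tup(x, u, 5) ≐ tup(tup(h(2), 5, s(5)), s(tup(2, tup(h(2), 5, s(5)), x)), 2).
Delete trivial equation unit ≐ unit.
Delete trivial equation unit ≐ unit.
Decompose tup/3: x ≐ tup(h(2), 5, s(5)),  u ≐ s(tup(2, tup(h(2), 5, s(5)), x)),  5 ≐ 2.
Bind x := tup(h(2), 5, s(5)); substituting into the one remaining equation that mentions x gives: u ≐ s(tup(2, tup(h(2), 5, s(5)), tup(h(2), 5, s(5)))).
Bind u := s(tup(2, tup(h(2), 5, s(5)), tup(h(2), 5, s(5)))); no other remaining equation mentions u.
Clash: constants 5 and 2 differ; no unifier exists.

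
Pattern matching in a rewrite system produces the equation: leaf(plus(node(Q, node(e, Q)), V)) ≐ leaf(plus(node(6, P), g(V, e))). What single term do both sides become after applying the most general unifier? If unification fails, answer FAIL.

Decompose leaf/1: plus(node(Q, node(e, Q)), V) ≐ plus(node(6, P), g(V, e)).
Decompose plus/2: node(Q, node(e, Q)) ≐ node(6, P),  V ≐ g(V, e).
Decompose node/2: Q ≐ 6,  node(e, Q) ≐ P.
Bind Q := 6; substituting into the one remaining equation that mentions Q gives: node(e, 6) ≐ P.
Bind P := node(e, 6); no other remaining equation mentions P.
Occurs check fails: V occurs in g(V, e); the equation V ≐ g(V, e) has no finite solution.

FAIL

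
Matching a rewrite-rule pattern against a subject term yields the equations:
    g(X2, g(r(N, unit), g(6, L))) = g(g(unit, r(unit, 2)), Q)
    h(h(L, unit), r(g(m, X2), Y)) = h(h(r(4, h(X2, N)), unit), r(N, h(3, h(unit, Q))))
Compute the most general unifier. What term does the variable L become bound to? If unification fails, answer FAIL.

r(4, h(g(unit, r(unit, 2)), g(m, g(unit, r(unit, 2)))))

Decompose g/2: X2 = g(unit, r(unit, 2)),  g(r(N, unit), g(6, L)) = Q.
Bind X2 := g(unit, r(unit, 2)); substituting into the one remaining equation that mentions X2 gives: h(h(L, unit), r(g(m, g(unit, r(unit, 2))), Y)) = h(h(r(4, h(g(unit, r(unit, 2)), N)), unit), r(N, h(3, h(unit, Q)))).
Bind Q := g(r(N, unit), g(6, L)); substituting into the remaining equation gives: h(h(L, unit), r(g(m, g(unit, r(unit, 2))), Y)) = h(h(r(4, h(g(unit, r(unit, 2)), N)), unit), r(N, h(3, h(unit, g(r(N, unit), g(6, L)))))).
Decompose h/2: h(L, unit) = h(r(4, h(g(unit, r(unit, 2)), N)), unit),  r(g(m, g(unit, r(unit, 2))), Y) = r(N, h(3, h(unit, g(r(N, unit), g(6, L))))).
Decompose h/2: L = r(4, h(g(unit, r(unit, 2)), N)),  unit = unit.
Bind L := r(4, h(g(unit, r(unit, 2)), N)); substituting into the one remaining equation that mentions L gives: r(g(m, g(unit, r(unit, 2))), Y) = r(N, h(3, h(unit, g(r(N, unit), g(6, r(4, h(g(unit, r(unit, 2)), N))))))). Substituting into the earlier binding gives Q := g(r(N, unit), g(6, r(4, h(g(unit, r(unit, 2)), N)))).
Delete trivial equation unit = unit.
Decompose r/2: g(m, g(unit, r(unit, 2))) = N,  Y = h(3, h(unit, g(r(N, unit), g(6, r(4, h(g(unit, r(unit, 2)), N)))))).
Bind N := g(m, g(unit, r(unit, 2))); substituting into the remaining equation gives: Y = h(3, h(unit, g(r(g(m, g(unit, r(unit, 2))), unit), g(6, r(4, h(g(unit, r(unit, 2)), g(m, g(unit, r(unit, 2))))))))). Substituting into the earlier bindings gives Q := g(r(g(m, g(unit, r(unit, 2))), unit), g(6, r(4, h(g(unit, r(unit, 2)), g(m, g(unit, r(unit, 2))))))), L := r(4, h(g(unit, r(unit, 2)), g(m, g(unit, r(unit, 2))))).
Bind Y := h(3, h(unit, g(r(g(m, g(unit, r(unit, 2))), unit), g(6, r(4, h(g(unit, r(unit, 2)), g(m, g(unit, r(unit, 2))))))))).
MGU = { X2 := g(unit, r(unit, 2)), Q := g(r(g(m, g(unit, r(unit, 2))), unit), g(6, r(4, h(g(unit, r(unit, 2)), g(m, g(unit, r(unit, 2))))))), L := r(4, h(g(unit, r(unit, 2)), g(m, g(unit, r(unit, 2))))), N := g(m, g(unit, r(unit, 2))), Y := h(3, h(unit, g(r(g(m, g(unit, r(unit, 2))), unit), g(6, r(4, h(g(unit, r(unit, 2)), g(m, g(unit, r(unit, 2))))))))) }, so L := r(4, h(g(unit, r(unit, 2)), g(m, g(unit, r(unit, 2))))).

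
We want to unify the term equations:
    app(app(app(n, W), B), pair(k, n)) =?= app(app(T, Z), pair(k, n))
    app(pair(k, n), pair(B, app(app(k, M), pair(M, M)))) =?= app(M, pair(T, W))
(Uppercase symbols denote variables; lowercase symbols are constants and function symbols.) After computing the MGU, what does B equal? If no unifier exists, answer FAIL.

app(n, app(app(k, pair(k, n)), pair(pair(k, n), pair(k, n))))

Decompose app/2: app(app(n, W), B) =?= app(T, Z),  pair(k, n) =?= pair(k, n).
Decompose app/2: app(n, W) =?= T,  B =?= Z.
Bind T := app(n, W); substituting into the one remaining equation that mentions T gives: app(pair(k, n), pair(B, app(app(k, M), pair(M, M)))) =?= app(M, pair(app(n, W), W)).
Bind B := Z; substituting into the one remaining equation that mentions B gives: app(pair(k, n), pair(Z, app(app(k, M), pair(M, M)))) =?= app(M, pair(app(n, W), W)).
Delete trivial equation pair(k, n) =?= pair(k, n).
Decompose app/2: pair(k, n) =?= M,  pair(Z, app(app(k, M), pair(M, M))) =?= pair(app(n, W), W).
Bind M := pair(k, n); substituting into the remaining equation gives: pair(Z, app(app(k, pair(k, n)), pair(pair(k, n), pair(k, n)))) =?= pair(app(n, W), W).
Decompose pair/2: Z =?= app(n, W),  app(app(k, pair(k, n)), pair(pair(k, n), pair(k, n))) =?= W.
Bind Z := app(n, W); no other remaining equation mentions Z. Substituting into the earlier binding gives B := app(n, W).
Bind W := app(app(k, pair(k, n)), pair(pair(k, n), pair(k, n))). Substituting into the earlier bindings gives T := app(n, app(app(k, pair(k, n)), pair(pair(k, n), pair(k, n)))), B := app(n, app(app(k, pair(k, n)), pair(pair(k, n), pair(k, n)))), Z := app(n, app(app(k, pair(k, n)), pair(pair(k, n), pair(k, n)))).
MGU = { T := app(n, app(app(k, pair(k, n)), pair(pair(k, n), pair(k, n)))), B := app(n, app(app(k, pair(k, n)), pair(pair(k, n), pair(k, n)))), M := pair(k, n), Z := app(n, app(app(k, pair(k, n)), pair(pair(k, n), pair(k, n)))), W := app(app(k, pair(k, n)), pair(pair(k, n), pair(k, n))) }, so B := app(n, app(app(k, pair(k, n)), pair(pair(k, n), pair(k, n)))).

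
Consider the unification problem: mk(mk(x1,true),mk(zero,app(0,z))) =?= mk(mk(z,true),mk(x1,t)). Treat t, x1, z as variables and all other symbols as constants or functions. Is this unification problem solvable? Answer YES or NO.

YES

Decompose mk/2: mk(x1,true) =?= mk(z,true),  mk(zero,app(0,z)) =?= mk(x1,t).
Decompose mk/2: x1 =?= z,  true =?= true.
Bind x1 := z; substituting into the one remaining equation that mentions x1 gives: mk(zero,app(0,z)) =?= mk(z,t).
Delete trivial equation true =?= true.
Decompose mk/2: zero =?= z,  app(0,z) =?= t.
Bind z := zero; substituting into the remaining equation gives: app(0,zero) =?= t. Substituting into the earlier binding gives x1 := zero.
Bind t := app(0,zero).
No equations remain and no clash or occurs-check failure arose, so a unifier exists.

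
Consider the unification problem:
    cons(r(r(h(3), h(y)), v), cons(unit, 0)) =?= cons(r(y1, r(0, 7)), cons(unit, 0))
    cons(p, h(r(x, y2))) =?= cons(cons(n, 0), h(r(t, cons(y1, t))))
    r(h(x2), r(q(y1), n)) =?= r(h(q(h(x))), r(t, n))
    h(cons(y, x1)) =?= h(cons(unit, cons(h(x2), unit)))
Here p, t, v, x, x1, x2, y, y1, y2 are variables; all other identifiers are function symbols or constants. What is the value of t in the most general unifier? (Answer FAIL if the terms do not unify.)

Decompose cons/2: r(r(h(3), h(y)), v) =?= r(y1, r(0, 7)),  cons(unit, 0) =?= cons(unit, 0).
Decompose r/2: r(h(3), h(y)) =?= y1,  v =?= r(0, 7).
Bind y1 := r(h(3), h(y)); substituting into the 2 remaining equations that mention y1 gives: cons(p, h(r(x, y2))) =?= cons(cons(n, 0), h(r(t, cons(r(h(3), h(y)), t)))),  r(h(x2), r(q(r(h(3), h(y))), n)) =?= r(h(q(h(x))), r(t, n)).
Bind v := r(0, 7); no other remaining equation mentions v.
Delete trivial equation cons(unit, 0) =?= cons(unit, 0).
Decompose cons/2: p =?= cons(n, 0),  h(r(x, y2)) =?= h(r(t, cons(r(h(3), h(y)), t))).
Bind p := cons(n, 0); no other remaining equation mentions p.
Decompose h/1: r(x, y2) =?= r(t, cons(r(h(3), h(y)), t)).
Decompose r/2: x =?= t,  y2 =?= cons(r(h(3), h(y)), t).
Bind x := t; substituting into the one remaining equation that mentions x gives: r(h(x2), r(q(r(h(3), h(y))), n)) =?= r(h(q(h(t))), r(t, n)).
Bind y2 := cons(r(h(3), h(y)), t); no other remaining equation mentions y2.
Decompose r/2: h(x2) =?= h(q(h(t))),  r(q(r(h(3), h(y))), n) =?= r(t, n).
Decompose h/1: x2 =?= q(h(t)).
Bind x2 := q(h(t)); substituting into the one remaining equation that mentions x2 gives: h(cons(y, x1)) =?= h(cons(unit, cons(h(q(h(t))), unit))).
Decompose r/2: q(r(h(3), h(y))) =?= t,  n =?= n.
Bind t := q(r(h(3), h(y))); substituting into the one remaining equation that mentions t gives: h(cons(y, x1)) =?= h(cons(unit, cons(h(q(h(q(r(h(3), h(y)))))), unit))). Substituting into the earlier bindings gives x := q(r(h(3), h(y))), y2 := cons(r(h(3), h(y)), q(r(h(3), h(y)))), x2 := q(h(q(r(h(3), h(y))))).
Delete trivial equation n =?= n.
Decompose h/1: cons(y, x1) =?= cons(unit, cons(h(q(h(q(r(h(3), h(y)))))), unit)).
Decompose cons/2: y =?= unit,  x1 =?= cons(h(q(h(q(r(h(3), h(y)))))), unit).
Bind y := unit; substituting into the remaining equation gives: x1 =?= cons(h(q(h(q(r(h(3), h(unit)))))), unit). Substituting into the earlier bindings gives y1 := r(h(3), h(unit)), x := q(r(h(3), h(unit))), y2 := cons(r(h(3), h(unit)), q(r(h(3), h(unit)))), x2 := q(h(q(r(h(3), h(unit))))), t := q(r(h(3), h(unit))).
Bind x1 := cons(h(q(h(q(r(h(3), h(unit)))))), unit).
MGU = { y1 ↦ r(h(3), h(unit)), v ↦ r(0, 7), p ↦ cons(n, 0), x ↦ q(r(h(3), h(unit))), y2 ↦ cons(r(h(3), h(unit)), q(r(h(3), h(unit)))), x2 ↦ q(h(q(r(h(3), h(unit))))), t ↦ q(r(h(3), h(unit))), y ↦ unit, x1 ↦ cons(h(q(h(q(r(h(3), h(unit)))))), unit) }, so t ↦ q(r(h(3), h(unit))).

q(r(h(3), h(unit)))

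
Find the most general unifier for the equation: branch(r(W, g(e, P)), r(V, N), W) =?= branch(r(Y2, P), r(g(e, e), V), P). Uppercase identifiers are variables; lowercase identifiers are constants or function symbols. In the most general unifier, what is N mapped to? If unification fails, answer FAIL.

FAIL

Decompose branch/3: r(W, g(e, P)) =?= r(Y2, P),  r(V, N) =?= r(g(e, e), V),  W =?= P.
Decompose r/2: W =?= Y2,  g(e, P) =?= P.
Bind W := Y2; substituting into the one remaining equation that mentions W gives: Y2 =?= P.
Occurs check fails: P occurs in g(e, P); the equation P =?= g(e, P) has no finite solution.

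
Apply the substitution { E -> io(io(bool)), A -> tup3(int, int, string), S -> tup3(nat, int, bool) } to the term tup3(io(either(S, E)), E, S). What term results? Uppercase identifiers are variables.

tup3(io(either(tup3(nat, int, bool), io(io(bool)))), io(io(bool)), tup3(nat, int, bool))

Replace each occurrence of E with io(io(bool)).
Replace each occurrence of S with tup3(nat, int, bool).
Result: tup3(io(either(tup3(nat, int, bool), io(io(bool)))), io(io(bool)), tup3(nat, int, bool)).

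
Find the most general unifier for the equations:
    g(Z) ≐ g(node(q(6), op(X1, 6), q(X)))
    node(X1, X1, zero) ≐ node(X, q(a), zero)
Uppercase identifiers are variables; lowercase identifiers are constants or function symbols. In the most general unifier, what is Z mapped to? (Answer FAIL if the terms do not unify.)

node(q(6), op(q(a), 6), q(q(a)))

Decompose g/1: Z ≐ node(q(6), op(X1, 6), q(X)).
Bind Z := node(q(6), op(X1, 6), q(X)); no other remaining equation mentions Z.
Decompose node/3: X1 ≐ X,  X1 ≐ q(a),  zero ≐ zero.
Bind X1 := X; substituting into the one remaining equation that mentions X1 gives: X ≐ q(a). Substituting into the earlier binding gives Z := node(q(6), op(X, 6), q(X)).
Bind X := q(a); no other remaining equation mentions X. Substituting into the earlier bindings gives Z := node(q(6), op(q(a), 6), q(q(a))), X1 := q(a).
Delete trivial equation zero ≐ zero.
MGU = { Z := node(q(6), op(q(a), 6), q(q(a))), X1 := q(a), X := q(a) }, so Z := node(q(6), op(q(a), 6), q(q(a))).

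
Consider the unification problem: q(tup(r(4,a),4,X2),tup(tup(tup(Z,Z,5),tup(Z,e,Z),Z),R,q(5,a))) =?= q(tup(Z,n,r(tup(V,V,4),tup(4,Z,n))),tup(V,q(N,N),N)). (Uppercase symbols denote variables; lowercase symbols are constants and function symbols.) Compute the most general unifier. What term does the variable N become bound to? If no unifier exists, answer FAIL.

Decompose q/2: tup(r(4,a),4,X2) =?= tup(Z,n,r(tup(V,V,4),tup(4,Z,n))),  tup(tup(tup(Z,Z,5),tup(Z,e,Z),Z),R,q(5,a)) =?= tup(V,q(N,N),N).
Decompose tup/3: r(4,a) =?= Z,  4 =?= n,  X2 =?= r(tup(V,V,4),tup(4,Z,n)).
Bind Z := r(4,a); substituting into the 2 remaining equations that mention Z gives: X2 =?= r(tup(V,V,4),tup(4,r(4,a),n)),  tup(tup(tup(r(4,a),r(4,a),5),tup(r(4,a),e,r(4,a)),r(4,a)),R,q(5,a)) =?= tup(V,q(N,N),N).
Clash: constants 4 and n differ; no unifier exists.

FAIL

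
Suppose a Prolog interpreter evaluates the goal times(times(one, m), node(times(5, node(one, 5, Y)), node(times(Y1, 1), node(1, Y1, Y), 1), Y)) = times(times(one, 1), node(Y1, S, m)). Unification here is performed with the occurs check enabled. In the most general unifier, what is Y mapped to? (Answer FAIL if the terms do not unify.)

Decompose times/2: times(one, m) = times(one, 1),  node(times(5, node(one, 5, Y)), node(times(Y1, 1), node(1, Y1, Y), 1), Y) = node(Y1, S, m).
Decompose times/2: one = one,  m = 1.
Delete trivial equation one = one.
Clash: constants m and 1 differ; no unifier exists.

FAIL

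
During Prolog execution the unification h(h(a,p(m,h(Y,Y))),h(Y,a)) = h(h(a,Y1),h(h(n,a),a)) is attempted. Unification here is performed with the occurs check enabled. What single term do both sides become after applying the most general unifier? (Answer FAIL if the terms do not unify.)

h(h(a,p(m,h(h(n,a),h(n,a)))),h(h(n,a),a))

Decompose h/2: h(a,p(m,h(Y,Y))) = h(a,Y1),  h(Y,a) = h(h(n,a),a).
Decompose h/2: a = a,  p(m,h(Y,Y)) = Y1.
Delete trivial equation a = a.
Bind Y1 := p(m,h(Y,Y)); no other remaining equation mentions Y1.
Decompose h/2: Y = h(n,a),  a = a.
Bind Y := h(n,a); no other remaining equation mentions Y. Substituting into the earlier binding gives Y1 := p(m,h(h(n,a),h(n,a))).
Delete trivial equation a = a.
Applying the MGU to either side gives h(h(a,p(m,h(h(n,a),h(n,a)))),h(h(n,a),a)).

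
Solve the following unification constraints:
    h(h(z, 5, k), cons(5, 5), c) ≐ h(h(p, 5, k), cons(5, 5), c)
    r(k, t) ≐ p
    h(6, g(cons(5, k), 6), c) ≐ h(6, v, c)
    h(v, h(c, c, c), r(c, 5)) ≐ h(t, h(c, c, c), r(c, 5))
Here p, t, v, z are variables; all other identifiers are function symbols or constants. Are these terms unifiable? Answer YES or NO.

YES

Decompose h/3: h(z, 5, k) ≐ h(p, 5, k),  cons(5, 5) ≐ cons(5, 5),  c ≐ c.
Decompose h/3: z ≐ p,  5 ≐ 5,  k ≐ k.
Bind z := p; no other remaining equation mentions z.
Delete trivial equation 5 ≐ 5.
Delete trivial equation k ≐ k.
Delete trivial equation cons(5, 5) ≐ cons(5, 5).
Delete trivial equation c ≐ c.
Bind p := r(k, t); no other remaining equation mentions p. Substituting into the earlier binding gives z := r(k, t).
Decompose h/3: 6 ≐ 6,  g(cons(5, k), 6) ≐ v,  c ≐ c.
Delete trivial equation 6 ≐ 6.
Bind v := g(cons(5, k), 6); substituting into the one remaining equation that mentions v gives: h(g(cons(5, k), 6), h(c, c, c), r(c, 5)) ≐ h(t, h(c, c, c), r(c, 5)).
Delete trivial equation c ≐ c.
Decompose h/3: g(cons(5, k), 6) ≐ t,  h(c, c, c) ≐ h(c, c, c),  r(c, 5) ≐ r(c, 5).
Bind t := g(cons(5, k), 6); no other remaining equation mentions t. Substituting into the earlier bindings gives z := r(k, g(cons(5, k), 6)), p := r(k, g(cons(5, k), 6)).
Delete trivial equation h(c, c, c) ≐ h(c, c, c).
Delete trivial equation r(c, 5) ≐ r(c, 5).
No equations remain and no clash or occurs-check failure arose, so a unifier exists.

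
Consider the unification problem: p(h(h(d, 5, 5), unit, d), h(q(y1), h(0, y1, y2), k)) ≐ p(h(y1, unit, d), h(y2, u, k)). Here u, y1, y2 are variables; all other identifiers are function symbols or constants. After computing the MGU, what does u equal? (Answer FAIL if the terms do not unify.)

Decompose p/2: h(h(d, 5, 5), unit, d) ≐ h(y1, unit, d),  h(q(y1), h(0, y1, y2), k) ≐ h(y2, u, k).
Decompose h/3: h(d, 5, 5) ≐ y1,  unit ≐ unit,  d ≐ d.
Bind y1 := h(d, 5, 5); substituting into the one remaining equation that mentions y1 gives: h(q(h(d, 5, 5)), h(0, h(d, 5, 5), y2), k) ≐ h(y2, u, k).
Delete trivial equation unit ≐ unit.
Delete trivial equation d ≐ d.
Decompose h/3: q(h(d, 5, 5)) ≐ y2,  h(0, h(d, 5, 5), y2) ≐ u,  k ≐ k.
Bind y2 := q(h(d, 5, 5)); substituting into the one remaining equation that mentions y2 gives: h(0, h(d, 5, 5), q(h(d, 5, 5))) ≐ u.
Bind u := h(0, h(d, 5, 5), q(h(d, 5, 5))); no other remaining equation mentions u.
Delete trivial equation k ≐ k.
MGU = { y1 -> h(d, 5, 5), y2 -> q(h(d, 5, 5)), u -> h(0, h(d, 5, 5), q(h(d, 5, 5))) }, so u -> h(0, h(d, 5, 5), q(h(d, 5, 5))).

h(0, h(d, 5, 5), q(h(d, 5, 5)))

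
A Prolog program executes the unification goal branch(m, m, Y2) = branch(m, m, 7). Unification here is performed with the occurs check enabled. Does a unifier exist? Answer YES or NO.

Decompose branch/3: m = m,  m = m,  Y2 = 7.
Delete trivial equation m = m.
Delete trivial equation m = m.
Bind Y2 := 7.
No equations remain and no clash or occurs-check failure arose, so a unifier exists.

YES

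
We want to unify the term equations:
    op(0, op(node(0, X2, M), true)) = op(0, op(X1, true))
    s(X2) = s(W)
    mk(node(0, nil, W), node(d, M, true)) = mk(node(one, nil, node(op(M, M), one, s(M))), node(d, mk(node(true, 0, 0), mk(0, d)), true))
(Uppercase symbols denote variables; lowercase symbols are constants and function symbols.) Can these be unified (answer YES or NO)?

NO

Decompose op/2: 0 = 0,  op(node(0, X2, M), true) = op(X1, true).
Delete trivial equation 0 = 0.
Decompose op/2: node(0, X2, M) = X1,  true = true.
Bind X1 := node(0, X2, M); no other remaining equation mentions X1.
Delete trivial equation true = true.
Decompose s/1: X2 = W.
Bind X2 := W; no other remaining equation mentions X2. Substituting into the earlier binding gives X1 := node(0, W, M).
Decompose mk/2: node(0, nil, W) = node(one, nil, node(op(M, M), one, s(M))),  node(d, M, true) = node(d, mk(node(true, 0, 0), mk(0, d)), true).
Decompose node/3: 0 = one,  nil = nil,  W = node(op(M, M), one, s(M)).
Clash: constants 0 and one differ; no unifier exists.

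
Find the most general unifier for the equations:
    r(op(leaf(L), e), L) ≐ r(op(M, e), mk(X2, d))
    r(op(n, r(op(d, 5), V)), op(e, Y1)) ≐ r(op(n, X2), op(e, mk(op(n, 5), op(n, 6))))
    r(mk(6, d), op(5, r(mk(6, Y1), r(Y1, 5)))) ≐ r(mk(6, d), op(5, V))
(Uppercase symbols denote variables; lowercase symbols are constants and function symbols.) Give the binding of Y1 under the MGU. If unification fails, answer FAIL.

mk(op(n, 5), op(n, 6))

Decompose r/2: op(leaf(L), e) ≐ op(M, e),  L ≐ mk(X2, d).
Decompose op/2: leaf(L) ≐ M,  e ≐ e.
Bind M := leaf(L); no other remaining equation mentions M.
Delete trivial equation e ≐ e.
Bind L := mk(X2, d); no other remaining equation mentions L. Substituting into the earlier binding gives M := leaf(mk(X2, d)).
Decompose r/2: op(n, r(op(d, 5), V)) ≐ op(n, X2),  op(e, Y1) ≐ op(e, mk(op(n, 5), op(n, 6))).
Decompose op/2: n ≐ n,  r(op(d, 5), V) ≐ X2.
Delete trivial equation n ≐ n.
Bind X2 := r(op(d, 5), V); no other remaining equation mentions X2. Substituting into the earlier bindings gives M := leaf(mk(r(op(d, 5), V), d)), L := mk(r(op(d, 5), V), d).
Decompose op/2: e ≐ e,  Y1 ≐ mk(op(n, 5), op(n, 6)).
Delete trivial equation e ≐ e.
Bind Y1 := mk(op(n, 5), op(n, 6)); substituting into the remaining equation gives: r(mk(6, d), op(5, r(mk(6, mk(op(n, 5), op(n, 6))), r(mk(op(n, 5), op(n, 6)), 5)))) ≐ r(mk(6, d), op(5, V)).
Decompose r/2: mk(6, d) ≐ mk(6, d),  op(5, r(mk(6, mk(op(n, 5), op(n, 6))), r(mk(op(n, 5), op(n, 6)), 5))) ≐ op(5, V).
Delete trivial equation mk(6, d) ≐ mk(6, d).
Decompose op/2: 5 ≐ 5,  r(mk(6, mk(op(n, 5), op(n, 6))), r(mk(op(n, 5), op(n, 6)), 5)) ≐ V.
Delete trivial equation 5 ≐ 5.
Bind V := r(mk(6, mk(op(n, 5), op(n, 6))), r(mk(op(n, 5), op(n, 6)), 5)). Substituting into the earlier bindings gives M := leaf(mk(r(op(d, 5), r(mk(6, mk(op(n, 5), op(n, 6))), r(mk(op(n, 5), op(n, 6)), 5))), d)), L := mk(r(op(d, 5), r(mk(6, mk(op(n, 5), op(n, 6))), r(mk(op(n, 5), op(n, 6)), 5))), d), X2 := r(op(d, 5), r(mk(6, mk(op(n, 5), op(n, 6))), r(mk(op(n, 5), op(n, 6)), 5))).
MGU = { M -> leaf(mk(r(op(d, 5), r(mk(6, mk(op(n, 5), op(n, 6))), r(mk(op(n, 5), op(n, 6)), 5))), d)), L -> mk(r(op(d, 5), r(mk(6, mk(op(n, 5), op(n, 6))), r(mk(op(n, 5), op(n, 6)), 5))), d), X2 -> r(op(d, 5), r(mk(6, mk(op(n, 5), op(n, 6))), r(mk(op(n, 5), op(n, 6)), 5))), Y1 -> mk(op(n, 5), op(n, 6)), V -> r(mk(6, mk(op(n, 5), op(n, 6))), r(mk(op(n, 5), op(n, 6)), 5)) }, so Y1 -> mk(op(n, 5), op(n, 6)).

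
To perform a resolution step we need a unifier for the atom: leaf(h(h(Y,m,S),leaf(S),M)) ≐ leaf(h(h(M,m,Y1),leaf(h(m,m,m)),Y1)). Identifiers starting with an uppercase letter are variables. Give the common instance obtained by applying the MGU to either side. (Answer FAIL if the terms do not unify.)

leaf(h(h(h(m,m,m),m,h(m,m,m)),leaf(h(m,m,m)),h(m,m,m)))

Decompose leaf/1: h(h(Y,m,S),leaf(S),M) ≐ h(h(M,m,Y1),leaf(h(m,m,m)),Y1).
Decompose h/3: h(Y,m,S) ≐ h(M,m,Y1),  leaf(S) ≐ leaf(h(m,m,m)),  M ≐ Y1.
Decompose h/3: Y ≐ M,  m ≐ m,  S ≐ Y1.
Bind Y := M; no other remaining equation mentions Y.
Delete trivial equation m ≐ m.
Bind S := Y1; substituting into the one remaining equation that mentions S gives: leaf(Y1) ≐ leaf(h(m,m,m)).
Decompose leaf/1: Y1 ≐ h(m,m,m).
Bind Y1 := h(m,m,m); substituting into the remaining equation gives: M ≐ h(m,m,m). Substituting into the earlier binding gives S := h(m,m,m).
Bind M := h(m,m,m). Substituting into the earlier binding gives Y := h(m,m,m).
Applying the MGU to either side gives leaf(h(h(h(m,m,m),m,h(m,m,m)),leaf(h(m,m,m)),h(m,m,m))).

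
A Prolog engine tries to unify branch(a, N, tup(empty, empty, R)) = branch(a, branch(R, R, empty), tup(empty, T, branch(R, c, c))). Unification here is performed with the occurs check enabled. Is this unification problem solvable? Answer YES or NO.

Decompose branch/3: a = a,  N = branch(R, R, empty),  tup(empty, empty, R) = tup(empty, T, branch(R, c, c)).
Delete trivial equation a = a.
Bind N := branch(R, R, empty); no other remaining equation mentions N.
Decompose tup/3: empty = empty,  empty = T,  R = branch(R, c, c).
Delete trivial equation empty = empty.
Bind T := empty; no other remaining equation mentions T.
Occurs check fails: R occurs in branch(R, c, c); the equation R = branch(R, c, c) has no finite solution.

NO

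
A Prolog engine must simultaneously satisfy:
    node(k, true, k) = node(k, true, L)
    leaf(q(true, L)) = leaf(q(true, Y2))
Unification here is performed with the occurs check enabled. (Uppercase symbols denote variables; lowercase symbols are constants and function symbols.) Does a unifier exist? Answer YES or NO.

YES

Decompose node/3: k = k,  true = true,  k = L.
Delete trivial equation k = k.
Delete trivial equation true = true.
Bind L := k; substituting into the remaining equation gives: leaf(q(true, k)) = leaf(q(true, Y2)).
Decompose leaf/1: q(true, k) = q(true, Y2).
Decompose q/2: true = true,  k = Y2.
Delete trivial equation true = true.
Bind Y2 := k.
No equations remain and no clash or occurs-check failure arose, so a unifier exists.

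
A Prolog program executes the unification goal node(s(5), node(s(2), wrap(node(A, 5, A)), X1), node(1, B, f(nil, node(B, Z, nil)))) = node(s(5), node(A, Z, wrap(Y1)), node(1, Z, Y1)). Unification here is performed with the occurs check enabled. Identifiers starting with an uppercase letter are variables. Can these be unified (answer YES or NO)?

YES

Decompose node/3: s(5) = s(5),  node(s(2), wrap(node(A, 5, A)), X1) = node(A, Z, wrap(Y1)),  node(1, B, f(nil, node(B, Z, nil))) = node(1, Z, Y1).
Delete trivial equation s(5) = s(5).
Decompose node/3: s(2) = A,  wrap(node(A, 5, A)) = Z,  X1 = wrap(Y1).
Bind A := s(2); substituting into the one remaining equation that mentions A gives: wrap(node(s(2), 5, s(2))) = Z.
Bind Z := wrap(node(s(2), 5, s(2))); substituting into the one remaining equation that mentions Z gives: node(1, B, f(nil, node(B, wrap(node(s(2), 5, s(2))), nil))) = node(1, wrap(node(s(2), 5, s(2))), Y1).
Bind X1 := wrap(Y1); no other remaining equation mentions X1.
Decompose node/3: 1 = 1,  B = wrap(node(s(2), 5, s(2))),  f(nil, node(B, wrap(node(s(2), 5, s(2))), nil)) = Y1.
Delete trivial equation 1 = 1.
Bind B := wrap(node(s(2), 5, s(2))); substituting into the remaining equation gives: f(nil, node(wrap(node(s(2), 5, s(2))), wrap(node(s(2), 5, s(2))), nil)) = Y1.
Bind Y1 := f(nil, node(wrap(node(s(2), 5, s(2))), wrap(node(s(2), 5, s(2))), nil)). Substituting into the earlier binding gives X1 := wrap(f(nil, node(wrap(node(s(2), 5, s(2))), wrap(node(s(2), 5, s(2))), nil))).
No equations remain and no clash or occurs-check failure arose, so a unifier exists.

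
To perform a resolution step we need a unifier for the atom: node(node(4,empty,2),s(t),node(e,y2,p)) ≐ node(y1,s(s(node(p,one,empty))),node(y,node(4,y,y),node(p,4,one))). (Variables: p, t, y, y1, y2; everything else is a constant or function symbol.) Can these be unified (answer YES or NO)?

NO

Decompose node/3: node(4,empty,2) ≐ y1,  s(t) ≐ s(s(node(p,one,empty))),  node(e,y2,p) ≐ node(y,node(4,y,y),node(p,4,one)).
Bind y1 := node(4,empty,2); no other remaining equation mentions y1.
Decompose s/1: t ≐ s(node(p,one,empty)).
Bind t := s(node(p,one,empty)); no other remaining equation mentions t.
Decompose node/3: e ≐ y,  y2 ≐ node(4,y,y),  p ≐ node(p,4,one).
Bind y := e; substituting into the one remaining equation that mentions y gives: y2 ≐ node(4,e,e).
Bind y2 := node(4,e,e); no other remaining equation mentions y2.
Occurs check fails: p occurs in node(p,4,one); the equation p ≐ node(p,4,one) has no finite solution.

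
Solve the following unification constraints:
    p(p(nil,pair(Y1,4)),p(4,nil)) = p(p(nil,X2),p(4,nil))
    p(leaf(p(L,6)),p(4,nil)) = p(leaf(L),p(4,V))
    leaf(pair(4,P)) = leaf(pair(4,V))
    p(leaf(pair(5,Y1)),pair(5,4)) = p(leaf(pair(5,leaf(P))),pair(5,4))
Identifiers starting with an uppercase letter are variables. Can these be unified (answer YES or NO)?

Decompose p/2: p(nil,pair(Y1,4)) = p(nil,X2),  p(4,nil) = p(4,nil).
Decompose p/2: nil = nil,  pair(Y1,4) = X2.
Delete trivial equation nil = nil.
Bind X2 := pair(Y1,4); no other remaining equation mentions X2.
Delete trivial equation p(4,nil) = p(4,nil).
Decompose p/2: leaf(p(L,6)) = leaf(L),  p(4,nil) = p(4,V).
Decompose leaf/1: p(L,6) = L.
Occurs check fails: L occurs in p(L,6); the equation L = p(L,6) has no finite solution.

NO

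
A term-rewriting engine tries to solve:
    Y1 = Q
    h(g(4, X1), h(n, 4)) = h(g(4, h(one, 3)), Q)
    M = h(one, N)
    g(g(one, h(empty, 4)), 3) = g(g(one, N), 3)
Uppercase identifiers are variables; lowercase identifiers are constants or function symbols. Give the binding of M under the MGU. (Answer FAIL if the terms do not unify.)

h(one, h(empty, 4))

Bind Y1 := Q; no other remaining equation mentions Y1.
Decompose h/2: g(4, X1) = g(4, h(one, 3)),  h(n, 4) = Q.
Decompose g/2: 4 = 4,  X1 = h(one, 3).
Delete trivial equation 4 = 4.
Bind X1 := h(one, 3); no other remaining equation mentions X1.
Bind Q := h(n, 4); no other remaining equation mentions Q. Substituting into the earlier binding gives Y1 := h(n, 4).
Bind M := h(one, N); no other remaining equation mentions M.
Decompose g/2: g(one, h(empty, 4)) = g(one, N),  3 = 3.
Decompose g/2: one = one,  h(empty, 4) = N.
Delete trivial equation one = one.
Bind N := h(empty, 4); no other remaining equation mentions N. Substituting into the earlier binding gives M := h(one, h(empty, 4)).
Delete trivial equation 3 = 3.
MGU = { Y1 -> h(n, 4), X1 -> h(one, 3), Q -> h(n, 4), M -> h(one, h(empty, 4)), N -> h(empty, 4) }, so M -> h(one, h(empty, 4)).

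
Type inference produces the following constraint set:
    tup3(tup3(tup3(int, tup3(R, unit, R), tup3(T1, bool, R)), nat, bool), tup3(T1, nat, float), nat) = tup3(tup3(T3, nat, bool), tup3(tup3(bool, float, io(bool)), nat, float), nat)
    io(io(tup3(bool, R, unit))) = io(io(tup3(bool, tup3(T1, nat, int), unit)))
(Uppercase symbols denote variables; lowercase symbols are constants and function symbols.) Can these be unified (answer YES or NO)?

Decompose tup3/3: tup3(tup3(int, tup3(R, unit, R), tup3(T1, bool, R)), nat, bool) = tup3(T3, nat, bool),  tup3(T1, nat, float) = tup3(tup3(bool, float, io(bool)), nat, float),  nat = nat.
Decompose tup3/3: tup3(int, tup3(R, unit, R), tup3(T1, bool, R)) = T3,  nat = nat,  bool = bool.
Bind T3 := tup3(int, tup3(R, unit, R), tup3(T1, bool, R)); no other remaining equation mentions T3.
Delete trivial equation nat = nat.
Delete trivial equation bool = bool.
Decompose tup3/3: T1 = tup3(bool, float, io(bool)),  nat = nat,  float = float.
Bind T1 := tup3(bool, float, io(bool)); substituting into the one remaining equation that mentions T1 gives: io(io(tup3(bool, R, unit))) = io(io(tup3(bool, tup3(tup3(bool, float, io(bool)), nat, int), unit))). Substituting into the earlier binding gives T3 := tup3(int, tup3(R, unit, R), tup3(tup3(bool, float, io(bool)), bool, R)).
Delete trivial equation nat = nat.
Delete trivial equation float = float.
Delete trivial equation nat = nat.
Decompose io/1: io(tup3(bool, R, unit)) = io(tup3(bool, tup3(tup3(bool, float, io(bool)), nat, int), unit)).
Decompose io/1: tup3(bool, R, unit) = tup3(bool, tup3(tup3(bool, float, io(bool)), nat, int), unit).
Decompose tup3/3: bool = bool,  R = tup3(tup3(bool, float, io(bool)), nat, int),  unit = unit.
Delete trivial equation bool = bool.
Bind R := tup3(tup3(bool, float, io(bool)), nat, int); no other remaining equation mentions R. Substituting into the earlier binding gives T3 := tup3(int, tup3(tup3(tup3(bool, float, io(bool)), nat, int), unit, tup3(tup3(bool, float, io(bool)), nat, int)), tup3(tup3(bool, float, io(bool)), bool, tup3(tup3(bool, float, io(bool)), nat, int))).
Delete trivial equation unit = unit.
No equations remain and no clash or occurs-check failure arose, so a unifier exists.

YES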